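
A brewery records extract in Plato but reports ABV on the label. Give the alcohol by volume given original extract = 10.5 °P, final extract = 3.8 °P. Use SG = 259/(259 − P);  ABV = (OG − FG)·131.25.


OG = 259/(259 − 10.5) = 1.0423
FG = 259/(259 − 3.8) = 1.0149
ABV = (1.0423 − 1.0149)·131.25

3.5914 % ABV


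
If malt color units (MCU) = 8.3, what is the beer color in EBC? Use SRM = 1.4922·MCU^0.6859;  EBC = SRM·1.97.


SRM = 1.4922·8.3^0.6859 = 6.3712
EBC = 6.3712·1.97

12.5513 EBC


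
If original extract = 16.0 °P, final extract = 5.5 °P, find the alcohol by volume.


SG = 259/(259 − P);  ABV = (OG − FG)·131.25
OG = 259/(259 − 16.0) = 1.0658
FG = 259/(259 − 5.5) = 1.0217
ABV = (1.0658 − 1.0217)·131.25

5.7943 % ABV


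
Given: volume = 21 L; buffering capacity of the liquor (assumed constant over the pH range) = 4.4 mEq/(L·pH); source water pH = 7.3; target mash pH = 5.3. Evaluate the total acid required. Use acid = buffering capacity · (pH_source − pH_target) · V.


acid = 4.4 · (7.3 − 5.3) · 21

184.8000 mEq


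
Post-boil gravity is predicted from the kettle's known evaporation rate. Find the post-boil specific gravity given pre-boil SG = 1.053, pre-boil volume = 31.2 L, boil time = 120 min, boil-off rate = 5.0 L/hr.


V_post = V_pre − rate·(t/60);  SG_post = 1 + (SG_pre−1)·V_pre/V_post
V_post = 31.2 − 5.0·(120/60) = 21.2000
SG_post = 1 + (1.053 − 1)·31.2/21.2000

1.0780


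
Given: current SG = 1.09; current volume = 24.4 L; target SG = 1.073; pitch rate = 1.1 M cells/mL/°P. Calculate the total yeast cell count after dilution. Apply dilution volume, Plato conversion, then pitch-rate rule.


V_w = V·((SG_c−1)/(SG_t−1)−1);  °P = 259 − 259/SG_t;  cells = rate·(V+V_w)·°P
V_w = 24.4·((1.09−1)/(1.073−1)−1) = 5.6822
V_final = 24.4 + 5.6822 = 30.0822
°P = 259 − 259/1.073 = 17.6207
cells = 1.1·30.0822·17.6207

583.0759 billion cells


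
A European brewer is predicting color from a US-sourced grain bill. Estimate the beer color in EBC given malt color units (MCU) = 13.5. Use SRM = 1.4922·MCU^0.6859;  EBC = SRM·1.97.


SRM = 1.4922·13.5^0.6859 = 8.8945
EBC = 8.8945·1.97

17.5222 EBC


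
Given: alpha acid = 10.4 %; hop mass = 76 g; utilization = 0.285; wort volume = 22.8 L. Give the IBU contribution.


IBU = (α/100)·mass·U·1000 / V
IBU = (10.4/100)·76·0.285·1000 / 22.8

98.8000 IBU


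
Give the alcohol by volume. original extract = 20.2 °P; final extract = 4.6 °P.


SG = 259/(259 − P);  ABV = (OG − FG)·131.25
OG = 259/(259 − 20.2) = 1.0846
FG = 259/(259 − 4.6) = 1.0181
ABV = (1.0846 − 1.0181)·131.25

8.7292 % ABV


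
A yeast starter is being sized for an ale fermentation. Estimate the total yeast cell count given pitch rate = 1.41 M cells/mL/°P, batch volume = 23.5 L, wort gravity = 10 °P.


cells (billions) = rate · V_L · °P
cells = 1.41 · 23.5 · 10

331.3500 billion cells


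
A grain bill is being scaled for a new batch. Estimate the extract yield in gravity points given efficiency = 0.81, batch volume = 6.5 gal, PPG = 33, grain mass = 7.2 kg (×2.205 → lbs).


points = lbs × PPG × eff / vol
lbs = 7.2 × 2.205 = 15.8760
points = 15.8760 × 33 × 0.81 / 6.5

65.2870 points


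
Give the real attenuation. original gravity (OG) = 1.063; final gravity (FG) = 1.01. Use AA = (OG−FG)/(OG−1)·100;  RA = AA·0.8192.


AA = (1.063 − 1.01)/(1.063 − 1)·100 = 84.1270
RA = 84.1270·0.8192

68.9168 %


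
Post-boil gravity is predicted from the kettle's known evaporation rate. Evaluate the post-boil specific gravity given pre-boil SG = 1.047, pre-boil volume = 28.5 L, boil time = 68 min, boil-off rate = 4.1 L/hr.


V_post = V_pre − rate·(t/60);  SG_post = 1 + (SG_pre−1)·V_pre/V_post
V_post = 28.5 − 4.1·(68/60) = 23.8533
SG_post = 1 + (1.047 − 1)·28.5/23.8533

1.0562


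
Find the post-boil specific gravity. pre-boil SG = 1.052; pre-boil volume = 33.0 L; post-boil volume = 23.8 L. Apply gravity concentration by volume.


SG_post = 1 + (SG_pre − 1)·V_pre/V_post
pts_pre = (1.052 − 1)·1000 = 52.0000
pts_post = 52.0000·33.0/23.8 = 72.1008
SG_post = 1 + 72.1008/1000

1.0721


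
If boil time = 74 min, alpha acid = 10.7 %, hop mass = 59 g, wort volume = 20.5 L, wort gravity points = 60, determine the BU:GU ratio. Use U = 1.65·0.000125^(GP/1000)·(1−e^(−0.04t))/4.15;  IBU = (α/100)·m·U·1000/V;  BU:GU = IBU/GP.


U = 1.65·0.000125^(60/1000)·(1−e^(−0.04·74))/4.15 = 0.2199
IBU = (10.7/100)·59·0.2199·1000/20.5 = 67.7055
BU:GU = 67.7055/60

1.1284


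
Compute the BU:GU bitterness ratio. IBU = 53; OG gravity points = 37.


BU:GU = IBU / OG_points
BU:GU = 53 / 37

1.4324


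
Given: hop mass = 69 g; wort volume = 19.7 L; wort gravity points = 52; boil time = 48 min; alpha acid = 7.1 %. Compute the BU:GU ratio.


U = 1.65·0.000125^(GP/1000)·(1−e^(−0.04t))/4.15;  IBU = (α/100)·m·U·1000/V;  BU:GU = IBU/GP
U = 1.65·0.000125^(52/1000)·(1−e^(−0.04·48))/4.15 = 0.2126
IBU = (7.1/100)·69·0.2126·1000/19.7 = 52.8768
BU:GU = 52.8768/52

1.0169


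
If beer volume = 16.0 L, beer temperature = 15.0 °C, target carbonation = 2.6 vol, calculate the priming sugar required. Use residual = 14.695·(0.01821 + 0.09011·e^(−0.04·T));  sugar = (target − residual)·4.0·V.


residual = 14.695·(0.01821 + 0.09011·e^(−0.04·15.0)) = 0.9943
sugar = (2.6 − 0.9943)·4.0·16.0

102.7639 g


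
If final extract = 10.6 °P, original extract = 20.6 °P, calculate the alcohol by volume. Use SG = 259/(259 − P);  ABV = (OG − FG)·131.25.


OG = 259/(259 − 20.6) = 1.0864
FG = 259/(259 − 10.6) = 1.0427
ABV = (1.0864 − 1.0427)·131.25

5.7404 % ABV


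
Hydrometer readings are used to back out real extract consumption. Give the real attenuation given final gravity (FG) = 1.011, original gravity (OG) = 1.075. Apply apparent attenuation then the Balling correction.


AA = (OG−FG)/(OG−1)·100;  RA = AA·0.8192
AA = (1.075 − 1.011)/(1.075 − 1)·100 = 85.3333
RA = 85.3333·0.8192

69.9051 %


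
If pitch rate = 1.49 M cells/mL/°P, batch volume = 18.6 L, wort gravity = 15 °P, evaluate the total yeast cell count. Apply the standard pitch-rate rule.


cells (billions) = rate · V_L · °P
cells = 1.49 · 18.6 · 15

415.7100 billion cells


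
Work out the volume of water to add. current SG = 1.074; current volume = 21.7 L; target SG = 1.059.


V_water = V·((SG_curr − 1)/(SG_target − 1) − 1)
V_water = 21.7·((1.074 − 1)/(1.059 − 1) − 1)

5.5169 L


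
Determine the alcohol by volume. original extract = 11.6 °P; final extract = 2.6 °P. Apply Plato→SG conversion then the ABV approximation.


SG = 259/(259 − P);  ABV = (OG − FG)·131.25
OG = 259/(259 − 11.6) = 1.0469
FG = 259/(259 − 2.6) = 1.0101
ABV = (1.0469 − 1.0101)·131.25

4.8231 % ABV


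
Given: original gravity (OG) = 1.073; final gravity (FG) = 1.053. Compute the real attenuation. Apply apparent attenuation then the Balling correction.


AA = (OG−FG)/(OG−1)·100;  RA = AA·0.8192
AA = (1.073 − 1.053)/(1.073 − 1)·100 = 27.3973
RA = 27.3973·0.8192

22.4438 %


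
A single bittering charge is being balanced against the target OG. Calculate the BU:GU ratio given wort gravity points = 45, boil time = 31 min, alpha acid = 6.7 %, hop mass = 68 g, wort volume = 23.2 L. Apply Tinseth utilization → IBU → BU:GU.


U = 1.65·0.000125^(GP/1000)·(1−e^(−0.04t))/4.15;  IBU = (α/100)·m·U·1000/V;  BU:GU = IBU/GP
U = 1.65·0.000125^(45/1000)·(1−e^(−0.04·31))/4.15 = 0.1886
IBU = (6.7/100)·68·0.1886·1000/23.2 = 37.0278
BU:GU = 37.0278/45

0.8228


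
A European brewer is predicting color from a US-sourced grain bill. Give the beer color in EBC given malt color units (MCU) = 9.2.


SRM = 1.4922·MCU^0.6859;  EBC = SRM·1.97
SRM = 1.4922·9.2^0.6859 = 6.8374
EBC = 6.8374·1.97

13.4696 EBC


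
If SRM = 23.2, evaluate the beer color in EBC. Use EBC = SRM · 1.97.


EBC = 23.2 · 1.97

45.7040 EBC


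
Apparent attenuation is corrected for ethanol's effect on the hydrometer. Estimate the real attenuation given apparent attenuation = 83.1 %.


RA = AA · 0.8192
RA = 83.1 · 0.8192

68.0755 %


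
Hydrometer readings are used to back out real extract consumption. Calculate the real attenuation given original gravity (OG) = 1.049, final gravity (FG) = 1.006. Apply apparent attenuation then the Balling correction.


AA = (OG−FG)/(OG−1)·100;  RA = AA·0.8192
AA = (1.049 − 1.006)/(1.049 − 1)·100 = 87.7551
RA = 87.7551·0.8192

71.8890 %


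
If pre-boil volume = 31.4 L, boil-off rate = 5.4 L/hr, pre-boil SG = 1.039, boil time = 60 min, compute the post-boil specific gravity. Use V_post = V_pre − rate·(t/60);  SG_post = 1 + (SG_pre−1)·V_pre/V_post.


V_post = 31.4 − 5.4·(60/60) = 26.0000
SG_post = 1 + (1.039 − 1)·31.4/26.0000

1.0471


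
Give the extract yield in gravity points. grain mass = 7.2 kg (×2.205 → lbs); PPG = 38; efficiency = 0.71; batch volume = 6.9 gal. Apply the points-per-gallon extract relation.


points = lbs × PPG × eff / vol
lbs = 7.2 × 2.205 = 15.8760
points = 15.8760 × 38 × 0.71 / 6.9

62.0775 points


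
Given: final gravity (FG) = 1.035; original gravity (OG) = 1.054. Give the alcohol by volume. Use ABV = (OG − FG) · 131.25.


ABV = (1.054 − 1.035) · 131.25

2.4938 % ABV


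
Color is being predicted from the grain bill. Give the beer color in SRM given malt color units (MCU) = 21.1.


SRM = 1.4922 · MCU^0.6859
SRM = 1.4922 · 21.1^0.6859

12.0824 SRM


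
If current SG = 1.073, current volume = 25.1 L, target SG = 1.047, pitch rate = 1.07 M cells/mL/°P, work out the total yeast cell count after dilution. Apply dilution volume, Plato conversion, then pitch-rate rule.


V_w = V·((SG_c−1)/(SG_t−1)−1);  °P = 259 − 259/SG_t;  cells = rate·(V+V_w)·°P
V_w = 25.1·((1.073−1)/(1.047−1)−1) = 13.8851
V_final = 25.1 + 13.8851 = 38.9851
°P = 259 − 259/1.047 = 11.6266
cells = 1.07·38.9851·11.6266

484.9907 billion cells


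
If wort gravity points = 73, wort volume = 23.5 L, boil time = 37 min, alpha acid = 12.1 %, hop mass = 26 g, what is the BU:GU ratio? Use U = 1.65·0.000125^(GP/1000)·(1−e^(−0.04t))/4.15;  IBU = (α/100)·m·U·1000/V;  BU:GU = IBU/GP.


U = 1.65·0.000125^(73/1000)·(1−e^(−0.04·37))/4.15 = 0.1593
IBU = (12.1/100)·26·0.1593·1000/23.5 = 21.3315
BU:GU = 21.3315/73

0.2922


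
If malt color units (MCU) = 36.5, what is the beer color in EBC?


SRM = 1.4922·MCU^0.6859;  EBC = SRM·1.97
SRM = 1.4922·36.5^0.6859 = 17.5956
EBC = 17.5956·1.97

34.6633 EBC


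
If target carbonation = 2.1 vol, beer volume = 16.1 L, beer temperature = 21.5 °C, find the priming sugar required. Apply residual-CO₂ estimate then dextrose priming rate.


residual = 14.695·(0.01821 + 0.09011·e^(−0.04·T));  sugar = (target − residual)·4.0·V
residual = 14.695·(0.01821 + 0.09011·e^(−0.04·21.5)) = 0.8279
sugar = (2.1 − 0.8279)·4.0·16.1

81.9211 g


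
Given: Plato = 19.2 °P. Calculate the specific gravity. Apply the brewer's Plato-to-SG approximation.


SG = 259/(259 − P)
SG = 259/(259 − 19.2)

1.0801


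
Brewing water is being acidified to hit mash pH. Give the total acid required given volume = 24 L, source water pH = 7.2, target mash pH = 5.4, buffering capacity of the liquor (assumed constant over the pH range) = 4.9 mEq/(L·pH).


acid = buffering capacity · (pH_source − pH_target) · V
acid = 4.9 · (7.2 − 5.4) · 24

211.6800 mEq


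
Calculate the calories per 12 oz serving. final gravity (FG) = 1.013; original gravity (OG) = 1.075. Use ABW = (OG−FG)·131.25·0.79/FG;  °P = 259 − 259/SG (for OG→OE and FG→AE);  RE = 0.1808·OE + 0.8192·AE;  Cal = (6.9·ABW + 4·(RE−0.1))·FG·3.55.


ABW = (1.075 − 1.013)·131.25·0.79/1.013 = 6.3461
OE = 259 − 259/1.075 = 18.0698 °P
AE = 259 − 259/1.013 = 3.3238 °P
RE = 0.1808·18.0698 + 0.8192·3.3238 = 5.9899 °P
Cal = (6.9·6.3461 + 4·(5.9899−0.1))·1.013·3.55

242.1925 kcal


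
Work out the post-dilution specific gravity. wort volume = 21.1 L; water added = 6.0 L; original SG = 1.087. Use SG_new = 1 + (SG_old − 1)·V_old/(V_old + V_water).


pts = (1.087 − 1)·1000·21.1/(21.1 + 6.0) = 67.7380
SG_new = 1 + 67.7380/1000

1.0677


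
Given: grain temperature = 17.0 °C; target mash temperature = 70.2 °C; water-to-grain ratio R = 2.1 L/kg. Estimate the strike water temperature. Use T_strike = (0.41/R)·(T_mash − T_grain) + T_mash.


T_strike = (0.41/2.1)·(70.2 − 17.0) + 70.2

80.5867 °C


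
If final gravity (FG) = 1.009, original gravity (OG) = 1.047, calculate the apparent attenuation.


AA = (OG − FG)/(OG − 1) · 100
AA = (1.047 − 1.009)/(1.047 − 1) · 100

80.8511 %


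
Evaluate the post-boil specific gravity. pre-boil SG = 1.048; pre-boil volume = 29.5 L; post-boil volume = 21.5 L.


SG_post = 1 + (SG_pre − 1)·V_pre/V_post
pts_pre = (1.048 − 1)·1000 = 48.0000
pts_post = 48.0000·29.5/21.5 = 65.8605
SG_post = 1 + 65.8605/1000

1.0659


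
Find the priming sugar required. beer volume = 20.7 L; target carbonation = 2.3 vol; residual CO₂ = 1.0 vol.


sugar = (target − residual)·4.0·V
sugar = (2.3 − 1.0)·4.0·20.7

107.6400 g


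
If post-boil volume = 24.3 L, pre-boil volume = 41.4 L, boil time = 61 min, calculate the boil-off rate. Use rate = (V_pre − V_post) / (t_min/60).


rate = (41.4 − 24.3) / (61/60)

16.8197 L/hr


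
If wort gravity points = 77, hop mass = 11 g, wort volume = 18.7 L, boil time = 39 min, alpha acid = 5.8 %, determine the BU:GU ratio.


U = 1.65·0.000125^(GP/1000)·(1−e^(−0.04t))/4.15;  IBU = (α/100)·m·U·1000/V;  BU:GU = IBU/GP
U = 1.65·0.000125^(77/1000)·(1−e^(−0.04·39))/4.15 = 0.1572
IBU = (5.8/100)·11·0.1572·1000/18.7 = 5.3633
BU:GU = 5.3633/77

0.0697


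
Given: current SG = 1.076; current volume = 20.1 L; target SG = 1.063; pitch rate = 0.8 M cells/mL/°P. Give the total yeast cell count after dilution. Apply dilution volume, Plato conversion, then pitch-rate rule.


V_w = V·((SG_c−1)/(SG_t−1)−1);  °P = 259 − 259/SG_t;  cells = rate·(V+V_w)·°P
V_w = 20.1·((1.076−1)/(1.063−1)−1) = 4.1476
V_final = 20.1 + 4.1476 = 24.2476
°P = 259 − 259/1.063 = 15.3500
cells = 0.8·24.2476·15.3500

297.7598 billion cells


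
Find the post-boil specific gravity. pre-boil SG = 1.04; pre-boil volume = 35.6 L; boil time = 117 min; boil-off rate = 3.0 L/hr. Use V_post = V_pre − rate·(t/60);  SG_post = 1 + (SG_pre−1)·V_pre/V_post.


V_post = 35.6 − 3.0·(117/60) = 29.7500
SG_post = 1 + (1.04 − 1)·35.6/29.7500

1.0479


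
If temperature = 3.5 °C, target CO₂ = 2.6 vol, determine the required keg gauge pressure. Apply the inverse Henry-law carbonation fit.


psi = vols/(0.01821 + 0.09011·e^(−0.04·T)) − 14.695
psi = 2.6/(0.01821 + 0.09011·e^(−0.04·3.5)) − 14.695

12.2346 psi


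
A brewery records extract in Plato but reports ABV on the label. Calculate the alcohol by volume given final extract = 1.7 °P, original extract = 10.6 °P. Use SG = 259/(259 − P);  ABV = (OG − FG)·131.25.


OG = 259/(259 − 10.6) = 1.0427
FG = 259/(259 − 1.7) = 1.0066
ABV = (1.0427 − 1.0066)·131.25

4.7337 % ABV


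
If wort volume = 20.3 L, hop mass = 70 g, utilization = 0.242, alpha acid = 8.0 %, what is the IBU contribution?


IBU = (α/100)·mass·U·1000 / V
IBU = (8.0/100)·70·0.242·1000 / 20.3

66.7586 IBU


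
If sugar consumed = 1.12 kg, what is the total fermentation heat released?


Q = m_sugar · 590 kJ/kg
Q = 1.12 · 590

660.8000 kJ


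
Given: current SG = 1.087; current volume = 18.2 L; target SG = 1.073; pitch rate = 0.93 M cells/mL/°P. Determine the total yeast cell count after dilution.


V_w = V·((SG_c−1)/(SG_t−1)−1);  °P = 259 − 259/SG_t;  cells = rate·(V+V_w)·°P
V_w = 18.2·((1.087−1)/(1.073−1)−1) = 3.4904
V_final = 18.2 + 3.4904 = 21.6904
°P = 259 − 259/1.073 = 17.6207
cells = 0.93·21.6904·17.6207

355.4460 billion cells


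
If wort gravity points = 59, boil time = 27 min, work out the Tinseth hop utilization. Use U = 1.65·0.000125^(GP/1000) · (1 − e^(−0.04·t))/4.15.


bigness = 1.65·0.000125^(59/1000) = 0.9710
boil_factor = (1 − e^(−0.04·27))/4.15 = 0.1591
U = 0.9710 · 0.1591

0.1545


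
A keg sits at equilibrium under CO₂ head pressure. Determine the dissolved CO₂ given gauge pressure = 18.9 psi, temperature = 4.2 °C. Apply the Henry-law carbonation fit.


vols = (P + 14.695)·(0.01821 + 0.09011·e^(−0.04·T))
vols = (18.9 + 14.695)·(0.01821 + 0.09011·e^(−0.04·4.2))

3.1709 volumes


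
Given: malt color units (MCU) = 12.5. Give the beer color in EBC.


SRM = 1.4922·MCU^0.6859;  EBC = SRM·1.97
SRM = 1.4922·12.5^0.6859 = 8.4372
EBC = 8.4372·1.97

16.6213 EBC


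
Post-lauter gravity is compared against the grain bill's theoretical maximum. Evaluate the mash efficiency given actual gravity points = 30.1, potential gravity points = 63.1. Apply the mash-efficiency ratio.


efficiency = actual / potential × 100
efficiency = 30.1 / 63.1 × 100

47.7021 %


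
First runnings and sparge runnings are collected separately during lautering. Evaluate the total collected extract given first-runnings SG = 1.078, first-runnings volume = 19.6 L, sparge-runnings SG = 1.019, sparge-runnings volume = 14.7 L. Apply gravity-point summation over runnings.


total = Σ (SG_i − 1)·1000·V_i
first = (1.078 − 1)·1000·19.6 = 1528.8000
sparge = (1.019 − 1)·1000·14.7 = 279.3000
total = 1528.8000 + 279.3000

1808.1000 gravity·L


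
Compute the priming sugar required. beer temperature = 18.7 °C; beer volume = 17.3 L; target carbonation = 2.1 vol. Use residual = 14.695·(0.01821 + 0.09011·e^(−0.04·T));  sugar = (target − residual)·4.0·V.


residual = 14.695·(0.01821 + 0.09011·e^(−0.04·18.7)) = 0.8943
sugar = (2.1 − 0.8943)·4.0·17.3

83.4317 g


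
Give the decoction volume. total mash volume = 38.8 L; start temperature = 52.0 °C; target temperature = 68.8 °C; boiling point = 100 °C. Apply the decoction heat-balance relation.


V_dec = V_total·(T_target − T_start)/(T_boil − T_start)
V_dec = 38.8·(68.8 − 52.0)/(100 − 52.0)

13.5800 L


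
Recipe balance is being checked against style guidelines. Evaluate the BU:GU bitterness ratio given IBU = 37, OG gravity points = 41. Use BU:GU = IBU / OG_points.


BU:GU = 37 / 41

0.9024


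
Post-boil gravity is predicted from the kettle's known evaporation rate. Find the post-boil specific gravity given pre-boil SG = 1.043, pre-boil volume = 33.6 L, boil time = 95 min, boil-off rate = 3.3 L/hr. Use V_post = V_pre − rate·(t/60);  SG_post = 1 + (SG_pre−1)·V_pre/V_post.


V_post = 33.6 − 3.3·(95/60) = 28.3750
SG_post = 1 + (1.043 − 1)·33.6/28.3750

1.0509


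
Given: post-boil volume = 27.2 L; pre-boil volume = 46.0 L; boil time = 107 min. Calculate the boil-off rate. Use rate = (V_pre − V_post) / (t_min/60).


rate = (46.0 − 27.2) / (107/60)

10.5421 L/hr


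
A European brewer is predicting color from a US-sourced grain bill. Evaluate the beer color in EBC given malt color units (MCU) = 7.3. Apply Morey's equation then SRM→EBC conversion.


SRM = 1.4922·MCU^0.6859;  EBC = SRM·1.97
SRM = 1.4922·7.3^0.6859 = 5.8342
EBC = 5.8342·1.97

11.4933 EBC


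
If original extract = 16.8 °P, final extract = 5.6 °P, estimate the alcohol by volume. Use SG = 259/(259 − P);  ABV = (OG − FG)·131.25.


OG = 259/(259 − 16.8) = 1.0694
FG = 259/(259 − 5.6) = 1.0221
ABV = (1.0694 − 1.0221)·131.25

6.2035 % ABV


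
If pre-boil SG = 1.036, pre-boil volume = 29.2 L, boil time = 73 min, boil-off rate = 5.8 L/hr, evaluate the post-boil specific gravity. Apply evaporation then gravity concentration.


V_post = V_pre − rate·(t/60);  SG_post = 1 + (SG_pre−1)·V_pre/V_post
V_post = 29.2 − 5.8·(73/60) = 22.1433
SG_post = 1 + (1.036 − 1)·29.2/22.1433

1.0475


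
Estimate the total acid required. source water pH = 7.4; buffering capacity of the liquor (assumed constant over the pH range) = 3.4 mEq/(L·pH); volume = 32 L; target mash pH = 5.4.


acid = buffering capacity · (pH_source − pH_target) · V
acid = 3.4 · (7.4 − 5.4) · 32

217.6000 mEq


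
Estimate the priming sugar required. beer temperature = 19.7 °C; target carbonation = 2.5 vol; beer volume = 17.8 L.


residual = 14.695·(0.01821 + 0.09011·e^(−0.04·T));  sugar = (target − residual)·4.0·V
residual = 14.695·(0.01821 + 0.09011·e^(−0.04·19.7)) = 0.8698
sugar = (2.5 − 0.8698)·4.0·17.8

116.0727 g


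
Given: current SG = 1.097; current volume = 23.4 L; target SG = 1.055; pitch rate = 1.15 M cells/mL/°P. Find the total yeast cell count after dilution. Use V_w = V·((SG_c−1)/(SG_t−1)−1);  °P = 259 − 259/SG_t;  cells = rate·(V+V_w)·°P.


V_w = 23.4·((1.097−1)/(1.055−1)−1) = 17.8691
V_final = 23.4 + 17.8691 = 41.2691
°P = 259 − 259/1.055 = 13.5024
cells = 1.15·41.2691·13.5024

640.8151 billion cells


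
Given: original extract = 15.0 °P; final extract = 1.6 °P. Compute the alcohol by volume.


SG = 259/(259 − P);  ABV = (OG − FG)·131.25
OG = 259/(259 − 15.0) = 1.0615
FG = 259/(259 − 1.6) = 1.0062
ABV = (1.0615 − 1.0062)·131.25

7.2528 % ABV


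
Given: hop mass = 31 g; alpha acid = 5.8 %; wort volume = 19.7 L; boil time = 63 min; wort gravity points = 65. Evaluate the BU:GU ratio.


U = 1.65·0.000125^(GP/1000)·(1−e^(−0.04t))/4.15;  IBU = (α/100)·m·U·1000/V;  BU:GU = IBU/GP
U = 1.65·0.000125^(65/1000)·(1−e^(−0.04·63))/4.15 = 0.2038
IBU = (5.8/100)·31·0.2038·1000/19.7 = 18.6050
BU:GU = 18.6050/65

0.2862


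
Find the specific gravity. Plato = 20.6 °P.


SG = 259/(259 − P)
SG = 259/(259 − 20.6)

1.0864


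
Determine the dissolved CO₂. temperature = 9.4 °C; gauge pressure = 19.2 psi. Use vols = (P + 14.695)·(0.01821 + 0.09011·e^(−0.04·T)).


vols = (19.2 + 14.695)·(0.01821 + 0.09011·e^(−0.04·9.4))

2.7143 volumes


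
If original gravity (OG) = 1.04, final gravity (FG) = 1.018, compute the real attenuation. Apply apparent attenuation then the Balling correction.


AA = (OG−FG)/(OG−1)·100;  RA = AA·0.8192
AA = (1.04 − 1.018)/(1.04 − 1)·100 = 55.0000
RA = 55.0000·0.8192

45.0560 %


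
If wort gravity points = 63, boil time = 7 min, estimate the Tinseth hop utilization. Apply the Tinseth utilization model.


U = 1.65·0.000125^(GP/1000) · (1 − e^(−0.04·t))/4.15
bigness = 1.65·0.000125^(63/1000) = 0.9367
boil_factor = (1 − e^(−0.04·7))/4.15 = 0.0588
U = 0.9367 · 0.0588

0.0551


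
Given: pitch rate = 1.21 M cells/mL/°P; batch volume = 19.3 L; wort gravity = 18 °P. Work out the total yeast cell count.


cells (billions) = rate · V_L · °P
cells = 1.21 · 19.3 · 18

420.3540 billion cells


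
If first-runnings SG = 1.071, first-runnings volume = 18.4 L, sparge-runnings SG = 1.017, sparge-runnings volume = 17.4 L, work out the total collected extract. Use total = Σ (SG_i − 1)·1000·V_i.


first = (1.071 − 1)·1000·18.4 = 1306.4000
sparge = (1.017 − 1)·1000·17.4 = 295.8000
total = 1306.4000 + 295.8000

1602.2000 gravity·L


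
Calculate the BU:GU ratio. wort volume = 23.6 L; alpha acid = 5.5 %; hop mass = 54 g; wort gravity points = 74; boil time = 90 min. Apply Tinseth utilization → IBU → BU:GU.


U = 1.65·0.000125^(GP/1000)·(1−e^(−0.04t))/4.15;  IBU = (α/100)·m·U·1000/V;  BU:GU = IBU/GP
U = 1.65·0.000125^(74/1000)·(1−e^(−0.04·90))/4.15 = 0.1989
IBU = (5.5/100)·54·0.1989·1000/23.6 = 25.0276
BU:GU = 25.0276/74

0.3382


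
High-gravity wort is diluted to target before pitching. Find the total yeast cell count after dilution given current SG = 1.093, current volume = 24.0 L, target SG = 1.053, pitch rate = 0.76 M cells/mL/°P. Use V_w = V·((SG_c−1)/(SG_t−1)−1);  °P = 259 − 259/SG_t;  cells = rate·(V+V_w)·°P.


V_w = 24.0·((1.093−1)/(1.053−1)−1) = 18.1132
V_final = 24.0 + 18.1132 = 42.1132
°P = 259 − 259/1.053 = 13.0361
cells = 0.76·42.1132·13.0361

417.2335 billion cells


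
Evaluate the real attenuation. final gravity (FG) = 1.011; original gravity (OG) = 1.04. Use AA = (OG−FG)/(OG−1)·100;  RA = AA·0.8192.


AA = (1.04 − 1.011)/(1.04 − 1)·100 = 72.5000
RA = 72.5000·0.8192

59.3920 %


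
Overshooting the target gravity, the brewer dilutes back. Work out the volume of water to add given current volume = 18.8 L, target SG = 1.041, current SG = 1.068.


V_water = V·((SG_curr − 1)/(SG_target − 1) − 1)
V_water = 18.8·((1.068 − 1)/(1.041 − 1) − 1)

12.3805 L


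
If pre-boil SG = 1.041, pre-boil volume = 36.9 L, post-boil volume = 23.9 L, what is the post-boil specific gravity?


SG_post = 1 + (SG_pre − 1)·V_pre/V_post
pts_pre = (1.041 − 1)·1000 = 41.0000
pts_post = 41.0000·36.9/23.9 = 63.3013
SG_post = 1 + 63.3013/1000

1.0633


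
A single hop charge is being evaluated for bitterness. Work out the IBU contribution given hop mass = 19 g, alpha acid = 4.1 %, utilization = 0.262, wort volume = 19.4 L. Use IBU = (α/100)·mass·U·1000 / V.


IBU = (4.1/100)·19·0.262·1000 / 19.4

10.5205 IBU


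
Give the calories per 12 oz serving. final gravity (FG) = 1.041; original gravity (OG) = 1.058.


ABW = (OG−FG)·131.25·0.79/FG;  °P = 259 − 259/SG (for OG→OE and FG→AE);  RE = 0.1808·OE + 0.8192·AE;  Cal = (6.9·ABW + 4·(RE−0.1))·FG·3.55
ABW = (1.058 − 1.041)·131.25·0.79/1.041 = 1.6933
OE = 259 − 259/1.058 = 14.1985 °P
AE = 259 − 259/1.041 = 10.2008 °P
RE = 0.1808·14.1985 + 0.8192·10.2008 = 10.9236 °P
Cal = (6.9·1.6933 + 4·(10.9236−0.1))·1.041·3.55

203.1730 kcal


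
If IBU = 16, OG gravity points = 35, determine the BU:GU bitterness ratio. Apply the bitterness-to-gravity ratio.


BU:GU = IBU / OG_points
BU:GU = 16 / 35

0.4571


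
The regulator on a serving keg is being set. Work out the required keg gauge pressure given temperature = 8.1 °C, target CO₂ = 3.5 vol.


psi = vols/(0.01821 + 0.09011·e^(−0.04·T)) − 14.695
psi = 3.5/(0.01821 + 0.09011·e^(−0.04·8.1)) − 14.695

27.2804 psi


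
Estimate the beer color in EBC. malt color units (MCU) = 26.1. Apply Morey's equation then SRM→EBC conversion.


SRM = 1.4922·MCU^0.6859;  EBC = SRM·1.97
SRM = 1.4922·26.1^0.6859 = 13.9798
EBC = 13.9798·1.97

27.5402 EBC


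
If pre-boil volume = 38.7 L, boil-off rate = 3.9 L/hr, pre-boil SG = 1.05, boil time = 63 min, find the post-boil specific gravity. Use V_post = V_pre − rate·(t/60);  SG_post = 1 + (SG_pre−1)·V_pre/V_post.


V_post = 38.7 − 3.9·(63/60) = 34.6050
SG_post = 1 + (1.05 − 1)·38.7/34.6050

1.0559


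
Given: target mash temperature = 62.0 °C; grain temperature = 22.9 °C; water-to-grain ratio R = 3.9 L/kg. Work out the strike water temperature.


T_strike = (0.41/R)·(T_mash − T_grain) + T_mash
T_strike = (0.41/3.9)·(62.0 − 22.9) + 62.0

66.1105 °C


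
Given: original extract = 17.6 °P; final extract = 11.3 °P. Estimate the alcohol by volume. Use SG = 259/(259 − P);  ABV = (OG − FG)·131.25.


OG = 259/(259 − 17.6) = 1.0729
FG = 259/(259 − 11.3) = 1.0456
ABV = (1.0729 − 1.0456)·131.25

3.5816 % ABV


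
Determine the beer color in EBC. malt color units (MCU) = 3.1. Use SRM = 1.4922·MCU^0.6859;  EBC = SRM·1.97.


SRM = 1.4922·3.1^0.6859 = 3.2423
EBC = 3.2423·1.97

6.3873 EBC


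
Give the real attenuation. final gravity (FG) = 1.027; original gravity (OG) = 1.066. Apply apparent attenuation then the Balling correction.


AA = (OG−FG)/(OG−1)·100;  RA = AA·0.8192
AA = (1.066 − 1.027)/(1.066 − 1)·100 = 59.0909
RA = 59.0909·0.8192

48.4073 %


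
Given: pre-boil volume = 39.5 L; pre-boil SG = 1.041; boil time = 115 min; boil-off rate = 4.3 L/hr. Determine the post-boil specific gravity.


V_post = V_pre − rate·(t/60);  SG_post = 1 + (SG_pre−1)·V_pre/V_post
V_post = 39.5 − 4.3·(115/60) = 31.2583
SG_post = 1 + (1.041 − 1)·39.5/31.2583

1.0518


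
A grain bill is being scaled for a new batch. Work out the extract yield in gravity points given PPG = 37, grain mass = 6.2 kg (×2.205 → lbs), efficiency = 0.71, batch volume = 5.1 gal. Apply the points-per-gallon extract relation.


points = lbs × PPG × eff / vol
lbs = 6.2 × 2.205 = 13.6710
points = 13.6710 × 37 × 0.71 / 5.1

70.4191 points


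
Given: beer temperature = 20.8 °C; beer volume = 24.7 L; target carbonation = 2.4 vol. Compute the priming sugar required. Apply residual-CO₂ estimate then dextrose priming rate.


residual = 14.695·(0.01821 + 0.09011·e^(−0.04·T));  sugar = (target − residual)·4.0·V
residual = 14.695·(0.01821 + 0.09011·e^(−0.04·20.8)) = 0.8438
sugar = (2.4 − 0.8438)·4.0·24.7

153.7482 g


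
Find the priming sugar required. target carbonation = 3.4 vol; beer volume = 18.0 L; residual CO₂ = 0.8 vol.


sugar = (target − residual)·4.0·V
sugar = (3.4 − 0.8)·4.0·18.0

187.2000 g


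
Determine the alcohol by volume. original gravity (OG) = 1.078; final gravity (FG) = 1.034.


ABV = (OG − FG) · 131.25
ABV = (1.078 − 1.034) · 131.25

5.7750 % ABV


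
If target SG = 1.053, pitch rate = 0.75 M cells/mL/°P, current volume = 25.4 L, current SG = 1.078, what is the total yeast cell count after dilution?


V_w = V·((SG_c−1)/(SG_t−1)−1);  °P = 259 − 259/SG_t;  cells = rate·(V+V_w)·°P
V_w = 25.4·((1.078−1)/(1.053−1)−1) = 11.9811
V_final = 25.4 + 11.9811 = 37.3811
°P = 259 − 259/1.053 = 13.0361
cells = 0.75·37.3811·13.0361

365.4778 billion cells


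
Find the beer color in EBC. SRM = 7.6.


EBC = SRM · 1.97
EBC = 7.6 · 1.97

14.9720 EBC


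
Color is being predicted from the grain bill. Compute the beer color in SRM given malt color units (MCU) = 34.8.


SRM = 1.4922 · MCU^0.6859
SRM = 1.4922 · 34.8^0.6859

17.0293 SRM


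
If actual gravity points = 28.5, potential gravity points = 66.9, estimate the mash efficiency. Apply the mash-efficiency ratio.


efficiency = actual / potential × 100
efficiency = 28.5 / 66.9 × 100

42.6009 %


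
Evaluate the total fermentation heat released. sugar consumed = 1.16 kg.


Q = m_sugar · 590 kJ/kg
Q = 1.16 · 590

684.4000 kJ


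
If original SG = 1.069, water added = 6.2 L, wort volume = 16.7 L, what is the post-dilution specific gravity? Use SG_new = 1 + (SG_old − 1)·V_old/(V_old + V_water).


pts = (1.069 − 1)·1000·16.7/(16.7 + 6.2) = 50.3188
SG_new = 1 + 50.3188/1000

1.0503


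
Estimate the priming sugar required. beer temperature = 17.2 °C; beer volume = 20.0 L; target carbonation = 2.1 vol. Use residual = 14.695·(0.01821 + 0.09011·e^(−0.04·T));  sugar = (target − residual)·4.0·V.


residual = 14.695·(0.01821 + 0.09011·e^(−0.04·17.2)) = 0.9331
sugar = (2.1 − 0.9331)·4.0·20.0

93.3523 g


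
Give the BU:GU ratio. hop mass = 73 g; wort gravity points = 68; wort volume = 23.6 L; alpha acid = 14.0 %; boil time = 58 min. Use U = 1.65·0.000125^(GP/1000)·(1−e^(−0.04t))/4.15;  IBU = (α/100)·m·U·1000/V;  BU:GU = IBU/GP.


U = 1.65·0.000125^(68/1000)·(1−e^(−0.04·58))/4.15 = 0.1946
IBU = (14.0/100)·73·0.1946·1000/23.6 = 84.2635
BU:GU = 84.2635/68

1.2392


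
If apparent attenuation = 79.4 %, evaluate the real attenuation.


RA = AA · 0.8192
RA = 79.4 · 0.8192

65.0445 %


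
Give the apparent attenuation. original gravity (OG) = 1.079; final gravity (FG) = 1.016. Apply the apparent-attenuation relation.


AA = (OG − FG)/(OG − 1) · 100
AA = (1.079 − 1.016)/(1.079 − 1) · 100

79.7468 %


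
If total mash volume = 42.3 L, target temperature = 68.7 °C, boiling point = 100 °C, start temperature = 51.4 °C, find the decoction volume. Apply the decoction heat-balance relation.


V_dec = V_total·(T_target − T_start)/(T_boil − T_start)
V_dec = 42.3·(68.7 − 51.4)/(100 − 51.4)

15.0574 L


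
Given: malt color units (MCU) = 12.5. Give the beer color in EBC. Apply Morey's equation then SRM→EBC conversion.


SRM = 1.4922·MCU^0.6859;  EBC = SRM·1.97
SRM = 1.4922·12.5^0.6859 = 8.4372
EBC = 8.4372·1.97

16.6213 EBC


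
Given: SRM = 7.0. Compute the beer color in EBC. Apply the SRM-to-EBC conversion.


EBC = SRM · 1.97
EBC = 7.0 · 1.97

13.7900 EBC


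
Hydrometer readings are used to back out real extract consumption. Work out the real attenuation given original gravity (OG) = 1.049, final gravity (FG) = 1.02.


AA = (OG−FG)/(OG−1)·100;  RA = AA·0.8192
AA = (1.049 − 1.02)/(1.049 − 1)·100 = 59.1837
RA = 59.1837·0.8192

48.4833 %


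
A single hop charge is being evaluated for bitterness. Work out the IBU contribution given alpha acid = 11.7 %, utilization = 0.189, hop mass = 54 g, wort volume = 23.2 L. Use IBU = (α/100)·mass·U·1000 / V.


IBU = (11.7/100)·54·0.189·1000 / 23.2

51.4699 IBU


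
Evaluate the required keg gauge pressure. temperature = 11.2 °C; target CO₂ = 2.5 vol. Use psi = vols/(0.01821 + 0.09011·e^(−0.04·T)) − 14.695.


psi = 2.5/(0.01821 + 0.09011·e^(−0.04·11.2)) − 14.695

18.2945 psi


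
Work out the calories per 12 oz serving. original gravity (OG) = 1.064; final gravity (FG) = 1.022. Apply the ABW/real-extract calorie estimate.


ABW = (OG−FG)·131.25·0.79/FG;  °P = 259 − 259/SG (for OG→OE and FG→AE);  RE = 0.1808·OE + 0.8192·AE;  Cal = (6.9·ABW + 4·(RE−0.1))·FG·3.55
ABW = (1.064 − 1.022)·131.25·0.79/1.022 = 4.2611
OE = 259 − 259/1.064 = 15.5789 °P
AE = 259 − 259/1.022 = 5.5753 °P
RE = 0.1808·15.5789 + 0.8192·5.5753 = 7.3840 °P
Cal = (6.9·4.2611 + 4·(7.3840−0.1))·1.022·3.55

212.3809 kcal


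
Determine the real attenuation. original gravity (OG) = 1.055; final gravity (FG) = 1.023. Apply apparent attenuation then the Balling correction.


AA = (OG−FG)/(OG−1)·100;  RA = AA·0.8192
AA = (1.055 − 1.023)/(1.055 − 1)·100 = 58.1818
RA = 58.1818·0.8192

47.6625 %


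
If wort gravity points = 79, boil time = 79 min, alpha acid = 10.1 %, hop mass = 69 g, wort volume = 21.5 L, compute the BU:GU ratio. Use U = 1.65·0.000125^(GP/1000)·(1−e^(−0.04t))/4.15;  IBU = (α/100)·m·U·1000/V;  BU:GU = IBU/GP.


U = 1.65·0.000125^(79/1000)·(1−e^(−0.04·79))/4.15 = 0.1872
IBU = (10.1/100)·69·0.1872·1000/21.5 = 60.6731
BU:GU = 60.6731/79

0.7680


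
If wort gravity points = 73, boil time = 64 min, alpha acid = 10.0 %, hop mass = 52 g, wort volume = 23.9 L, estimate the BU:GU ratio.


U = 1.65·0.000125^(GP/1000)·(1−e^(−0.04t))/4.15;  IBU = (α/100)·m·U·1000/V;  BU:GU = IBU/GP
U = 1.65·0.000125^(73/1000)·(1−e^(−0.04·64))/4.15 = 0.1904
IBU = (10.0/100)·52·0.1904·1000/23.9 = 41.4166
BU:GU = 41.4166/73

0.5674


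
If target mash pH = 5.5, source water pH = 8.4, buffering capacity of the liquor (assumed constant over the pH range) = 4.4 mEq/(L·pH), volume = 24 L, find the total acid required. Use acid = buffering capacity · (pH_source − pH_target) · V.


acid = 4.4 · (8.4 − 5.5) · 24

306.2400 mEq


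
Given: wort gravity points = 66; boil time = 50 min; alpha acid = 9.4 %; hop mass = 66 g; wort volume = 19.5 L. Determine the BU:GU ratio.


U = 1.65·0.000125^(GP/1000)·(1−e^(−0.04t))/4.15;  IBU = (α/100)·m·U·1000/V;  BU:GU = IBU/GP
U = 1.65·0.000125^(66/1000)·(1−e^(−0.04·50))/4.15 = 0.1900
IBU = (9.4/100)·66·0.1900·1000/19.5 = 60.4389
BU:GU = 60.4389/66

0.9157


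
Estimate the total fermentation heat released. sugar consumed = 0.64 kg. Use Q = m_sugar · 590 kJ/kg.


Q = 0.64 · 590

377.6000 kJ


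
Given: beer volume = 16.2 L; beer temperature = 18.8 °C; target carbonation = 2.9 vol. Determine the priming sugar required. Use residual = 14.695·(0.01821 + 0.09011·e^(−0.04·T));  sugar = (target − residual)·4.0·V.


residual = 14.695·(0.01821 + 0.09011·e^(−0.04·18.8)) = 0.8918
sugar = (2.9 − 0.8918)·4.0·16.2

130.1289 g


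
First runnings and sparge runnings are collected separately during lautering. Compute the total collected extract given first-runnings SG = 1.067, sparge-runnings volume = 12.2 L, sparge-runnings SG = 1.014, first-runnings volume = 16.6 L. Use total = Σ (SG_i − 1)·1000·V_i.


first = (1.067 − 1)·1000·16.6 = 1112.2000
sparge = (1.014 − 1)·1000·12.2 = 170.8000
total = 1112.2000 + 170.8000

1283.0000 gravity·L


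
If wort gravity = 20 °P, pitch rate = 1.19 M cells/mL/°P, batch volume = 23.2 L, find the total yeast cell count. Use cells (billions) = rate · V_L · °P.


cells = 1.19 · 23.2 · 20

552.1600 billion cells


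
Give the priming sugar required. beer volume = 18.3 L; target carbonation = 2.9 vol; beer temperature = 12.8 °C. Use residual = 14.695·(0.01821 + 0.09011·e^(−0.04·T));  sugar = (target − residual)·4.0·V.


residual = 14.695·(0.01821 + 0.09011·e^(−0.04·12.8)) = 1.0612
sugar = (2.9 − 1.0612)·4.0·18.3

134.6028 g


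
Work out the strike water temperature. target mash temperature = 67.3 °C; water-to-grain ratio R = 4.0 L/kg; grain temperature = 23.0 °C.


T_strike = (0.41/R)·(T_mash − T_grain) + T_mash
T_strike = (0.41/4.0)·(67.3 − 23.0) + 67.3

71.8407 °C


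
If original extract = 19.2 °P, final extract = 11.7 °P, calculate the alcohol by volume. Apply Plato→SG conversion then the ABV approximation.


SG = 259/(259 − P);  ABV = (OG − FG)·131.25
OG = 259/(259 − 19.2) = 1.0801
FG = 259/(259 − 11.7) = 1.0473
ABV = (1.0801 − 1.0473)·131.25

4.2992 % ABV


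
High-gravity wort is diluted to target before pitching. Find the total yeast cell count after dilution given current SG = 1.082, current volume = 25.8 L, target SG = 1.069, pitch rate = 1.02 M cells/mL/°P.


V_w = V·((SG_c−1)/(SG_t−1)−1);  °P = 259 − 259/SG_t;  cells = rate·(V+V_w)·°P
V_w = 25.8·((1.082−1)/(1.069−1)−1) = 4.8609
V_final = 25.8 + 4.8609 = 30.6609
°P = 259 − 259/1.069 = 16.7175
cells = 1.02·30.6609·16.7175

522.8243 billion cells


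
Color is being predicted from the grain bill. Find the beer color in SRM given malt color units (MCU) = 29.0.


SRM = 1.4922 · MCU^0.6859
SRM = 1.4922 · 29.0^0.6859

15.0275 SRM


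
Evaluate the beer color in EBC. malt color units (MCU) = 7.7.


SRM = 1.4922·MCU^0.6859;  EBC = SRM·1.97
SRM = 1.4922·7.7^0.6859 = 6.0516
EBC = 6.0516·1.97

11.9217 EBC


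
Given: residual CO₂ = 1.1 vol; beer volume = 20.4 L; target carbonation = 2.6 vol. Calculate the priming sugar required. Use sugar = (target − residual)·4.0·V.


sugar = (2.6 − 1.1)·4.0·20.4

122.4000 g


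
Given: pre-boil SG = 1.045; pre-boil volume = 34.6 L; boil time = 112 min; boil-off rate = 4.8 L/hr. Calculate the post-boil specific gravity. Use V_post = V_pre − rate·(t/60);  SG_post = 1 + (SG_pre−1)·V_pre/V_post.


V_post = 34.6 − 4.8·(112/60) = 25.6400
SG_post = 1 + (1.045 − 1)·34.6/25.6400

1.0607


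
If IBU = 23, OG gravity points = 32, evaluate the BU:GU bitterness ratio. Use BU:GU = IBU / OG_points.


BU:GU = 23 / 32

0.7188


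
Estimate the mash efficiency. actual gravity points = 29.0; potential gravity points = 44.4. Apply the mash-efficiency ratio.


efficiency = actual / potential × 100
efficiency = 29.0 / 44.4 × 100

65.3153 %


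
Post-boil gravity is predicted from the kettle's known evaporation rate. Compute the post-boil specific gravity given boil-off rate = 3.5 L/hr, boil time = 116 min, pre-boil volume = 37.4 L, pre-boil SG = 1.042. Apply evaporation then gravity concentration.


V_post = V_pre − rate·(t/60);  SG_post = 1 + (SG_pre−1)·V_pre/V_post
V_post = 37.4 − 3.5·(116/60) = 30.6333
SG_post = 1 + (1.042 − 1)·37.4/30.6333

1.0513
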